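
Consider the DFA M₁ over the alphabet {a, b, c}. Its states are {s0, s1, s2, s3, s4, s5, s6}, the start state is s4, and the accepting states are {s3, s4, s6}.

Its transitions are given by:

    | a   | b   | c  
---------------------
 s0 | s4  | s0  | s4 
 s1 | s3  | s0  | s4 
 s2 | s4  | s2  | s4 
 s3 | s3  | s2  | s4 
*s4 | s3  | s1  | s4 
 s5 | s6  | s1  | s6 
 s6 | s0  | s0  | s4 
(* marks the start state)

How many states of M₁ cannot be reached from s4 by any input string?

2

No path from s4 leads to s5, s6; the other 5 states are all reachable.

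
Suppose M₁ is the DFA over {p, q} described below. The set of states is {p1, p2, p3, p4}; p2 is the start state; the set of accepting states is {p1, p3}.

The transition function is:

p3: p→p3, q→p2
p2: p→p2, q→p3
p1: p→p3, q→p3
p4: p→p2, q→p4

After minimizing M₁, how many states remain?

Reachable states from the start: {p2,p3}. Unreachable: {p1,p4} — drop them.
P0 = {p3} | {p2}.
Stable partition: {p3} | {p2} — 2 equivalence classes.

2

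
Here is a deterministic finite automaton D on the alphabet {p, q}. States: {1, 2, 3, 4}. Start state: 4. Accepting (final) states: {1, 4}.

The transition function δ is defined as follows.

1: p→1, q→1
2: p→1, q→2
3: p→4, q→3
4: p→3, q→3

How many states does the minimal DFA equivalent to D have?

First remove the unreachable states {1,2}; 2 states remain.
Start with accepting vs non-accepting: {4} | {3}.
The partition is now stable with 2 blocks: {4} | {3}.

2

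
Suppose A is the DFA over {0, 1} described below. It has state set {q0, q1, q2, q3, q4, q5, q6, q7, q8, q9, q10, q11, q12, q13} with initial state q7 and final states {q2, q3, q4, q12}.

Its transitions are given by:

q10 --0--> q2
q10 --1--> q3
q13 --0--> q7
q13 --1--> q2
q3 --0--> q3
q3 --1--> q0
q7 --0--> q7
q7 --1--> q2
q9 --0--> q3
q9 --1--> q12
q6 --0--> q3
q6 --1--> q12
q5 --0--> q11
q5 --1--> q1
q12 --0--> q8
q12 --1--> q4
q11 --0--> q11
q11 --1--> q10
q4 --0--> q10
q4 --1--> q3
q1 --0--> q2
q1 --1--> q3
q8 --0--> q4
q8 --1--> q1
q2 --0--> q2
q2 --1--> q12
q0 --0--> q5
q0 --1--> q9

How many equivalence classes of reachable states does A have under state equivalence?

10

Reachable states from the start: {q0,q1,q2,q3,q4,q5,q7,q8,q9,q10,q11,q12}. Unreachable: {q6,q13} — drop them.
P0 = {q2,q3,q4,q12} | {q0,q1,q5,q7,q8,q9,q10,q11}.
On input 0, block {q2,q3,q4,q12} splits into {q2,q3} and {q4,q12}.
Split {q2,q3} by δ(·,1) → {q2} and {q3}.
Refine {q0,q1,q5,q7,q8,q9,q10,q11} on symbol 0: members go to different blocks, giving {q0,q5,q7,q11} and {q1,q10} and {q8} and {q9}.
Refine {q0,q5,q7,q11} on symbol 1: members go to different blocks, giving {q5,q11} and {q0} and {q7}.
On input 0, block {q4,q12} splits into {q4} and {q12}.
Stable partition: {q2} | {q5,q11} | {q4} | {q3} | {q1,q10} | {q8} | {q9} | {q0} | {q7} | {q12} — 10 equivalence classes.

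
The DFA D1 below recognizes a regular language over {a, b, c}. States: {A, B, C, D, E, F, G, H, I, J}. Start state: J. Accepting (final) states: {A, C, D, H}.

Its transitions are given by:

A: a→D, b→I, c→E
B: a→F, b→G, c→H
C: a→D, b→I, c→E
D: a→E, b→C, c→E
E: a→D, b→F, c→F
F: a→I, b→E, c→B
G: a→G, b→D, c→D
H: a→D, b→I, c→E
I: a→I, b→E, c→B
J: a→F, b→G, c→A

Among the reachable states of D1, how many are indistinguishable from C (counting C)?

3

P0 = {A,C,D,H} | {B,E,F,G,I,J}.
Refine {A,C,D,H} on symbol a: members go to different blocks, giving {A,C,H} and {D}.
On input a, block {B,E,F,G,I,J} splits into {B,F,G,I,J} and {E}.
Refine {B,F,G,I,J} on symbol b: members go to different blocks, giving {B,J} and {F,I} and {G}.
No further refinement is possible. Final partition (6 blocks): {A,C,H} | {B,J} | {D} | {E} | {F,I} | {G}.
State C belongs to the block {A,C,H}, which has 3 states.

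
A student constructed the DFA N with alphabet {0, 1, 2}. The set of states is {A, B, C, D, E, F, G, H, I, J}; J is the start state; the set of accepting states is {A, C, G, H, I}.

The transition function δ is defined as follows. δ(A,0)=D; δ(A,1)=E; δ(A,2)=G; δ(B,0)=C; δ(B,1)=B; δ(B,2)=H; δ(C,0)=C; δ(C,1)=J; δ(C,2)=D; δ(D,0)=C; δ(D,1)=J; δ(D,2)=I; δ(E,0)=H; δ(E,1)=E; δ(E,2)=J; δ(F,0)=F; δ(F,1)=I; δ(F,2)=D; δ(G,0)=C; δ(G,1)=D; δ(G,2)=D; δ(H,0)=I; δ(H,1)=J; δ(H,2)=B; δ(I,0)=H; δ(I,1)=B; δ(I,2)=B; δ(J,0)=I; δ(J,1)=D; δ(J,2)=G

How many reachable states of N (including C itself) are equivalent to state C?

4

First remove the unreachable states {A,E,F}; 7 states remain.
P0 = {C,G,H,I} | {B,D,J}.
The partition is now stable with 2 blocks: {C,G,H,I} | {B,D,J}.
The equivalence class containing C is {C,G,H,I}, of size 4.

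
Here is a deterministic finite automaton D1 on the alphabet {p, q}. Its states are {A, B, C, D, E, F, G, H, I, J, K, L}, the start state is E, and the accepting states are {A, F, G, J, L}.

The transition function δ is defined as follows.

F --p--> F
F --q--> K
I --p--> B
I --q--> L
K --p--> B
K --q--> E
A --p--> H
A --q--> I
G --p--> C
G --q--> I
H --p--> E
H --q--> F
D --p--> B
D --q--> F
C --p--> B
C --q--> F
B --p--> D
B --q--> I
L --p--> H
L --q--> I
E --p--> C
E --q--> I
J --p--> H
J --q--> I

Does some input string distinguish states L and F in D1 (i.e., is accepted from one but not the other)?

Reachable states from the start: {B,C,D,E,F,H,I,K,L}. Unreachable: {A,G,J} — drop them.
Initial partition by acceptance: {F,L} | {B,C,D,E,H,I,K}.
Refine {F,L} on symbol p: members go to different blocks, giving {F} and {L}.
Split {B,C,D,E,H,I,K} by δ(·,q) → {B,E,K} and {C,D,H} and {I}.
Refine {B,E,K} on symbol p: members go to different blocks, giving {B,E} and {K}.
Stable partition: {F} | {B,E} | {L} | {C,D,H} | {I} | {K} — 6 equivalence classes.
L and F end up in different blocks, so they are distinguishable. For instance, the string 'p' is accepted from only F.

Yes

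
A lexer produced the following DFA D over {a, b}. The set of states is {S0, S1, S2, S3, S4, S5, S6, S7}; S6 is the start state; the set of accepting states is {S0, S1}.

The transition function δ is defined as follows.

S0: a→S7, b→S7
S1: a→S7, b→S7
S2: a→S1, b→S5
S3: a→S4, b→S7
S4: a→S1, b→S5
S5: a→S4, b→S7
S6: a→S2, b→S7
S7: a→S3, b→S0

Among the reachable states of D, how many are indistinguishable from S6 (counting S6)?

3

All states are reachable from the start state.
Start with accepting vs non-accepting: {S0,S1} | {S2,S3,S4,S5,S6,S7}.
Split {S2,S3,S4,S5,S6,S7} by δ(·,a) → {S3,S5,S6,S7} and {S2,S4}.
Split {S3,S5,S6,S7} by δ(·,a) → {S3,S5,S6} and {S7}.
Stable partition: {S0,S1} | {S3,S5,S6} | {S2,S4} | {S7} — 4 equivalence classes.
State S6 belongs to the block {S3,S5,S6}, which has 3 states.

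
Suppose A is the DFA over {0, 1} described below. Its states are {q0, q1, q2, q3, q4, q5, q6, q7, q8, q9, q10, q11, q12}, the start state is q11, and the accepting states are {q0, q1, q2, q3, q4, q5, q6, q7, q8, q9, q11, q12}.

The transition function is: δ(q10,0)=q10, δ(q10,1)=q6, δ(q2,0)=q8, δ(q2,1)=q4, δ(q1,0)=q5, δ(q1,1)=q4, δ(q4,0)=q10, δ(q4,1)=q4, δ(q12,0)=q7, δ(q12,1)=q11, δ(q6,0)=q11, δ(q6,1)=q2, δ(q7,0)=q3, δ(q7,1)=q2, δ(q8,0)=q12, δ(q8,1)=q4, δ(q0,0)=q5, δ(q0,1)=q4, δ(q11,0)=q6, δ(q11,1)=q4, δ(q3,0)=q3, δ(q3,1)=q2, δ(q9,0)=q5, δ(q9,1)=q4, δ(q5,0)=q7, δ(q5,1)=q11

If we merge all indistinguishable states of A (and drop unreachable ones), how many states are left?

First remove the unreachable states {q0,q1,q5,q9}; 9 states remain.
Start with accepting vs non-accepting: {q2,q3,q4,q6,q7,q8,q11,q12} | {q10}.
Split {q2,q3,q4,q6,q7,q8,q11,q12} by δ(·,0) → {q2,q3,q6,q7,q8,q11,q12} and {q4}.
On input 1, block {q2,q3,q6,q7,q8,q11,q12} splits into {q3,q6,q7,q12} and {q2,q8,q11}.
On input 0, block {q3,q6,q7,q12} splits into {q3,q7,q12} and {q6}.
Split {q2,q8,q11} by δ(·,0) → {q2} and {q8} and {q11}.
On input 1, block {q3,q7,q12} splits into {q3,q7} and {q12}.
The partition is now stable with 8 blocks: {q3,q7} | {q10} | {q4} | {q2} | {q6} | {q8} | {q11} | {q12}.

8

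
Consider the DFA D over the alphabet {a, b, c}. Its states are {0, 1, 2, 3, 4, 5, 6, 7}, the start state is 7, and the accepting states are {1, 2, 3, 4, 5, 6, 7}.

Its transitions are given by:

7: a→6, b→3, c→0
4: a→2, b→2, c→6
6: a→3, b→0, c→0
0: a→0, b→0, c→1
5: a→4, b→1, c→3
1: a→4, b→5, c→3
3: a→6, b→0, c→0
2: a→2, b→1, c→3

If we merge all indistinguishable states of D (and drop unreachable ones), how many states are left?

4

Every state is reachable, so we keep all 8.
Start with accepting vs non-accepting: {1,2,3,4,5,6,7} | {0}.
Refine {1,2,3,4,5,6,7} on symbol b: members go to different blocks, giving {1,2,4,5,7} and {3,6}.
Refine {1,2,4,5,7} on symbol a: members go to different blocks, giving {1,2,4,5} and {7}.
Stable partition: {1,2,4,5} | {0} | {3,6} | {7} — 4 equivalence classes.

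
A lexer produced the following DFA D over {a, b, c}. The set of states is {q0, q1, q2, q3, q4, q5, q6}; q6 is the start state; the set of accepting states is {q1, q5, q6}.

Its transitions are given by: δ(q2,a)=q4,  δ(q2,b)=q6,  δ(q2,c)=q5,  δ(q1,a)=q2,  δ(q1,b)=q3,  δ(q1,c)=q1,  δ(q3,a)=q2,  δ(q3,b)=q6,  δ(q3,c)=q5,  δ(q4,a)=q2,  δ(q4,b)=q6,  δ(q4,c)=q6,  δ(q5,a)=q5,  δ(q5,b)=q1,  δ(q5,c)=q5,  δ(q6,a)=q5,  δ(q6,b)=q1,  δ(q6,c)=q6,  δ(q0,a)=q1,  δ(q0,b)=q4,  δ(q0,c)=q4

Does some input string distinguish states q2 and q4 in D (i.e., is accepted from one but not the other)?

No

States {q0} cannot be reached from the start state, so discard them.
Start with accepting vs non-accepting: {q1,q5,q6} | {q2,q3,q4}.
On input a, block {q1,q5,q6} splits into {q5,q6} and {q1}.
Stable partition: {q5,q6} | {q2,q3,q4} | {q1} — 3 equivalence classes.
q2 and q4 lie in the same block of the stable partition, so they are equivalent — no string distinguishes them.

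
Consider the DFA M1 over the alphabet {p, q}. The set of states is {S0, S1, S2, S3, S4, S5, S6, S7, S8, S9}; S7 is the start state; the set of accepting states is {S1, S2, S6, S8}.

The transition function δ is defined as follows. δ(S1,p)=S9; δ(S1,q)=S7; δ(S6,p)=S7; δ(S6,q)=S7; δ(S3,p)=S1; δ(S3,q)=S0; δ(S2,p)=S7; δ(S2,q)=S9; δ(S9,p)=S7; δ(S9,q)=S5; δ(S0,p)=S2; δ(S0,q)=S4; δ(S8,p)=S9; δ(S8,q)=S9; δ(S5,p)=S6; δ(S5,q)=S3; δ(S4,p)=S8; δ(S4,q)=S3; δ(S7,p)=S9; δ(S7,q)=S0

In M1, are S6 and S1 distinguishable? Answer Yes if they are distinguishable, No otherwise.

No

Initial partition by acceptance: {S1,S2,S6,S8} | {S0,S3,S4,S5,S7,S9}.
On input p, block {S0,S3,S4,S5,S7,S9} splits into {S0,S3,S4,S5} and {S7,S9}.
The partition is now stable with 3 blocks: {S1,S2,S6,S8} | {S0,S3,S4,S5} | {S7,S9}.
S6 and S1 lie in the same block of the stable partition, so they are equivalent — no string distinguishes them.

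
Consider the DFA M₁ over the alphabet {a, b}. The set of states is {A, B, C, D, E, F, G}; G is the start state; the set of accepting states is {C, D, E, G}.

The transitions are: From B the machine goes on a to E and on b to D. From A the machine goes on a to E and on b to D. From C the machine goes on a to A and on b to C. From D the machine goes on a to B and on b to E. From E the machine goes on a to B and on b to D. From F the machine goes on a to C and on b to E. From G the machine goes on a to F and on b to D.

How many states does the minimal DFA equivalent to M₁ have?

2

Every state is reachable, so we keep all 7.
P0 = {C,D,E,G} | {A,B,F}.
Stable partition: {C,D,E,G} | {A,B,F} — 2 equivalence classes.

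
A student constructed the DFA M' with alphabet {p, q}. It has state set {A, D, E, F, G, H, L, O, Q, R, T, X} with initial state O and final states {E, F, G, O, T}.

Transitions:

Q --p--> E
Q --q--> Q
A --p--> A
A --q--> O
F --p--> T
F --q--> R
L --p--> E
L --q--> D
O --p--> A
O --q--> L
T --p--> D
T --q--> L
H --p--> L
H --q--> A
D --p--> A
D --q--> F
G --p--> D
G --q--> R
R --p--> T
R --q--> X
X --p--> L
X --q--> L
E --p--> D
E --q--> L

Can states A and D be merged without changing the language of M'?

No

Reachable states from the start: {A,D,E,F,L,O,R,T,X}. Unreachable: {G,H,Q} — drop them.
Start with accepting vs non-accepting: {E,F,O,T} | {A,D,L,R,X}.
Refine {E,F,O,T} on symbol p: members go to different blocks, giving {E,O,T} and {F}.
On input p, block {A,D,L,R,X} splits into {A,D,X} and {L,R}.
Refine {A,D,X} on symbol p: members go to different blocks, giving {A,D} and {X}.
On input q, block {A,D} splits into {D} and {A}.
Split {E,O,T} by δ(·,p) → {E,T} and {O}.
On input q, block {L,R} splits into {L} and {R}.
The partition is now stable with 8 blocks: {E,T} | {D} | {F} | {L} | {X} | {A} | {O} | {R}.
A and D end up in different blocks, so they are distinguishable. For instance, the string 'qp' is accepted from only D.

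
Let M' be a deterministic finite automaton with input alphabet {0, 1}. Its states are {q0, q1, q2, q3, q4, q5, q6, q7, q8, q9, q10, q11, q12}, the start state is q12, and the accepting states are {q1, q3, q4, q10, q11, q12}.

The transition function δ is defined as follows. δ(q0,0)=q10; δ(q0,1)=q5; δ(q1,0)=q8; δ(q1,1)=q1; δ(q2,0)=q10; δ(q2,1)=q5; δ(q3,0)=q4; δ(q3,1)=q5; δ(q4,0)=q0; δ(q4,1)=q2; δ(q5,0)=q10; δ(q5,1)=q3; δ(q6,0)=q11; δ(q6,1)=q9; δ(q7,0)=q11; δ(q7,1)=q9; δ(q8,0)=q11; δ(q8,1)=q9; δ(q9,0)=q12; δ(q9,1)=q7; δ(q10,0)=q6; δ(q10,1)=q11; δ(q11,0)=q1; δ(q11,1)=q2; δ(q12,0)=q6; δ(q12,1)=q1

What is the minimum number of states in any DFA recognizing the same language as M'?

P0 = {q1,q3,q4,q10,q11,q12} | {q0,q2,q5,q6,q7,q8,q9}.
Refine {q1,q3,q4,q10,q11,q12} on symbol 0: members go to different blocks, giving {q1,q4,q10,q12} and {q3,q11}.
Refine {q1,q4,q10,q12} on symbol 1: members go to different blocks, giving {q1,q12} and {q4} and {q10}.
On input 0, block {q0,q2,q5,q6,q7,q8,q9} splits into {q0,q2,q5} and {q6,q7,q8} and {q9}.
Refine {q0,q2,q5} on symbol 1: members go to different blocks, giving {q0,q2} and {q5}.
Refine {q3,q11} on symbol 0: members go to different blocks, giving {q3} and {q11}.
Stable partition: {q1,q12} | {q0,q2} | {q3} | {q4} | {q10} | {q6,q7,q8} | {q9} | {q5} | {q11} — 9 equivalence classes.

9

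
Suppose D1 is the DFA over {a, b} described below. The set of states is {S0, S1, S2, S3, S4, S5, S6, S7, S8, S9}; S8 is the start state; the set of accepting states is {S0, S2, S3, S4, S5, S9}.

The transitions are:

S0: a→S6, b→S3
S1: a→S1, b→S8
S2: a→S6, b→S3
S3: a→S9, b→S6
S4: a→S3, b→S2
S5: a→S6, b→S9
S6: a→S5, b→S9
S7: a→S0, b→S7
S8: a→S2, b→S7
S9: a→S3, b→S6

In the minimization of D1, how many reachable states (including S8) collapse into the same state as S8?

First remove the unreachable states {S1,S4}; 8 states remain.
P0 = {S0,S2,S3,S5,S9} | {S6,S7,S8}.
On input a, block {S0,S2,S3,S5,S9} splits into {S0,S2,S5} and {S3,S9}.
Split {S6,S7,S8} by δ(·,b) → {S7,S8} and {S6}.
The partition is now stable with 4 blocks: {S0,S2,S5} | {S7,S8} | {S3,S9} | {S6}.
The equivalence class containing S8 is {S7,S8}, of size 2.

2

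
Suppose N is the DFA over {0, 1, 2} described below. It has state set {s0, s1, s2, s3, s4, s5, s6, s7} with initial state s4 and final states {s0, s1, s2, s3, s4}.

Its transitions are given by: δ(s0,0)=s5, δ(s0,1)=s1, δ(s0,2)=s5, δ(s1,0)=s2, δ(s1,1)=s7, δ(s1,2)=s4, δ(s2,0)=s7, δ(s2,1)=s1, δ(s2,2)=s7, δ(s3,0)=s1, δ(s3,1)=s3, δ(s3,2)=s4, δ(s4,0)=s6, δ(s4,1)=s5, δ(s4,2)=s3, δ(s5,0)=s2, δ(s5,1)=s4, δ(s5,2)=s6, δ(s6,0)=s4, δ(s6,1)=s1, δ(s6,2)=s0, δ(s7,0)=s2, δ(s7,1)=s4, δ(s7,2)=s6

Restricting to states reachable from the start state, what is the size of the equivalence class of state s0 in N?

Initial partition by acceptance: {s0,s1,s2,s3,s4} | {s5,s6,s7}.
Split {s0,s1,s2,s3,s4} by δ(·,0) → {s0,s2,s4} and {s1,s3}.
Refine {s0,s2,s4} on symbol 1: members go to different blocks, giving {s0,s2} and {s4}.
Refine {s5,s6,s7} on symbol 0: members go to different blocks, giving {s5,s7} and {s6}.
Split {s1,s3} by δ(·,0) → {s1} and {s3}.
Stable partition: {s0,s2} | {s5,s7} | {s1} | {s4} | {s6} | {s3} — 6 equivalence classes.
The equivalence class containing s0 is {s0,s2}, of size 2.

2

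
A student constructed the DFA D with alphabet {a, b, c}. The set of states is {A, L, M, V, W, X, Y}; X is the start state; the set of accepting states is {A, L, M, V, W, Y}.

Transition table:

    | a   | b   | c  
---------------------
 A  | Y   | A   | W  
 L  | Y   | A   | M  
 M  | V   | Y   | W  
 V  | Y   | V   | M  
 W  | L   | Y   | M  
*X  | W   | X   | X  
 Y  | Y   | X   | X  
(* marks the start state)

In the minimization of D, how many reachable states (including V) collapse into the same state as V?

3

All states are reachable from the start state.
P0 = {A,L,M,V,W,Y} | {X}.
Refine {A,L,M,V,W,Y} on symbol b: members go to different blocks, giving {A,L,M,V,W} and {Y}.
Refine {A,L,M,V,W} on symbol a: members go to different blocks, giving {A,L,V} and {M,W}.
Stable partition: {A,L,V} | {X} | {Y} | {M,W} — 4 equivalence classes.
State V belongs to the block {A,L,V}, which has 3 states.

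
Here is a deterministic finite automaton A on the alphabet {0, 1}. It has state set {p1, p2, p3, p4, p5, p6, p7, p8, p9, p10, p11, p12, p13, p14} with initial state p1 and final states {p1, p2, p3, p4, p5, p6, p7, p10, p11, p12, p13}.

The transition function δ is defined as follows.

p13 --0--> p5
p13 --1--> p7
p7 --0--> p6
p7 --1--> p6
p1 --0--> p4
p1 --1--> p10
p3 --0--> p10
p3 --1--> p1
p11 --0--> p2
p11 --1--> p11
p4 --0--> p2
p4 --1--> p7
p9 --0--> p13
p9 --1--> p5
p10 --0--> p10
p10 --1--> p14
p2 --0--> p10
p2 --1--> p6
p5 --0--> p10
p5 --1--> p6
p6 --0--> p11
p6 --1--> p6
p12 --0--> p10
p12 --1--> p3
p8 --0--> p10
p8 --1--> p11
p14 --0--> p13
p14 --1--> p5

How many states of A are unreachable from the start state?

No path from p1 leads to p3, p8, p9, p12; the other 10 states are all reachable.

4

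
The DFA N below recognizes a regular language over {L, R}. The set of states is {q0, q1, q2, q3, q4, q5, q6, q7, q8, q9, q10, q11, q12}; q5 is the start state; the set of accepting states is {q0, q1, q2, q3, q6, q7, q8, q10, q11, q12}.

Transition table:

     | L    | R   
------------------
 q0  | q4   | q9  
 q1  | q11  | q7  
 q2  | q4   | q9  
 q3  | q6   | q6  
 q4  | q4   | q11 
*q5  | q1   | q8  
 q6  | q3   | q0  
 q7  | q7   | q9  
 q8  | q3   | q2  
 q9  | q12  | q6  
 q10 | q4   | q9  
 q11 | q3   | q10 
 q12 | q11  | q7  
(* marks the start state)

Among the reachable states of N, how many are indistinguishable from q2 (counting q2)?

Every state is reachable, so we keep all 13.
P0 = {q0,q1,q2,q3,q6,q7,q8,q10,q11,q12} | {q4,q5,q9}.
Split {q0,q1,q2,q3,q6,q7,q8,q10,q11,q12} by δ(·,L) → {q1,q3,q6,q7,q8,q11,q12} and {q0,q2,q10}.
Split {q1,q3,q6,q7,q8,q11,q12} by δ(·,R) → {q1,q3,q12} and {q6,q8,q11} and {q7}.
Split {q1,q3,q12} by δ(·,R) → {q1,q12} and {q3}.
Split {q4,q5,q9} by δ(·,L) → {q5,q9} and {q4}.
No further refinement is possible. Final partition (7 blocks): {q1,q12} | {q5,q9} | {q0,q2,q10} | {q6,q8,q11} | {q7} | {q3} | {q4}.
State q2 belongs to the block {q0,q2,q10}, which has 3 states.

3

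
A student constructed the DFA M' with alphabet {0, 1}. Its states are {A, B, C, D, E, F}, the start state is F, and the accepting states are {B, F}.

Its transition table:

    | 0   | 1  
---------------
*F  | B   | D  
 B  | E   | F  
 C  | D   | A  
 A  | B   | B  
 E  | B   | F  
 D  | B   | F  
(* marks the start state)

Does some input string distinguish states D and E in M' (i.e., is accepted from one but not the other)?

Reachable states from the start: {B,D,E,F}. Unreachable: {A,C} — drop them.
Initial partition by acceptance: {B,F} | {D,E}.
Split {B,F} by δ(·,0) → {B} and {F}.
The partition is now stable with 3 blocks: {B} | {D,E} | {F}.
D and E lie in the same block of the stable partition, so they are equivalent — no string distinguishes them.

No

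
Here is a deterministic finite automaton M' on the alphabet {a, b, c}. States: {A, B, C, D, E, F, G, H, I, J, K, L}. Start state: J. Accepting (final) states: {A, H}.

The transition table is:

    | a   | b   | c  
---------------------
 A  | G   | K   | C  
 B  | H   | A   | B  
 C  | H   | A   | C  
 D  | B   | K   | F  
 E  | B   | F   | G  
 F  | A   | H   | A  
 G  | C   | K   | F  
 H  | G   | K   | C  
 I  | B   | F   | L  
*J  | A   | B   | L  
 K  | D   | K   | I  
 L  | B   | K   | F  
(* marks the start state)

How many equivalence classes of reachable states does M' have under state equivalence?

States {E} cannot be reached from the start state, so discard them.
Initial partition by acceptance: {A,H} | {B,C,D,F,G,I,J,K,L}.
Split {B,C,D,F,G,I,J,K,L} by δ(·,a) → {D,G,I,K,L} and {B,C,F,J}.
Split {D,G,I,K,L} by δ(·,a) → {D,G,I,L} and {K}.
On input b, block {D,G,I,L} splits into {D,G,L} and {I}.
Split {B,C,F,J} by δ(·,b) → {B,C,F} and {J}.
Refine {B,C,F} on symbol c: members go to different blocks, giving {B,C} and {F}.
The partition is now stable with 7 blocks: {A,H} | {D,G,L} | {B,C} | {K} | {I} | {J} | {F}.

7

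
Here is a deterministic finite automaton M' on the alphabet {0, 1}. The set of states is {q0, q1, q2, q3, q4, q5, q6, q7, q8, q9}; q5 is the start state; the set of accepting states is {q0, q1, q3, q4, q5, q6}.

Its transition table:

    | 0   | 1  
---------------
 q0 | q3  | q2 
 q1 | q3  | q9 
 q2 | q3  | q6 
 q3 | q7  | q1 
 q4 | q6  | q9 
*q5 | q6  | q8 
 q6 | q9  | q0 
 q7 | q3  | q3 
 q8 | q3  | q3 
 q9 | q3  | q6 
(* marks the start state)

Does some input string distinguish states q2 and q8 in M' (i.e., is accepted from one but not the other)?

First remove the unreachable states {q4}; 9 states remain.
Start with accepting vs non-accepting: {q0,q1,q3,q5,q6} | {q2,q7,q8,q9}.
On input 0, block {q0,q1,q3,q5,q6} splits into {q0,q1,q5} and {q3,q6}.
No further refinement is possible. Final partition (3 blocks): {q0,q1,q5} | {q2,q7,q8,q9} | {q3,q6}.
q2 and q8 lie in the same block of the stable partition, so they are equivalent — no string distinguishes them.

No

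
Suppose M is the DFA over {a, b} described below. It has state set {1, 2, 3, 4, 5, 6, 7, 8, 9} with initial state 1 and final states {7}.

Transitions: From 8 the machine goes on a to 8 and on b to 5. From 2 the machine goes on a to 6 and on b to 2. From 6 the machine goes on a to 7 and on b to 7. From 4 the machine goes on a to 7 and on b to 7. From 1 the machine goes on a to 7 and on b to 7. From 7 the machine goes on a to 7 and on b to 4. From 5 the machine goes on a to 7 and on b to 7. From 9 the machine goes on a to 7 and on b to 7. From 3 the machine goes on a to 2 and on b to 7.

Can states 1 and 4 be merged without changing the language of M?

Reachable states from the start: {1,4,7}. Unreachable: {2,3,5,6,8,9} — drop them.
P0 = {7} | {1,4}.
No further refinement is possible. Final partition (2 blocks): {7} | {1,4}.
1 and 4 lie in the same block of the stable partition, so they are equivalent — no string distinguishes them.

Yes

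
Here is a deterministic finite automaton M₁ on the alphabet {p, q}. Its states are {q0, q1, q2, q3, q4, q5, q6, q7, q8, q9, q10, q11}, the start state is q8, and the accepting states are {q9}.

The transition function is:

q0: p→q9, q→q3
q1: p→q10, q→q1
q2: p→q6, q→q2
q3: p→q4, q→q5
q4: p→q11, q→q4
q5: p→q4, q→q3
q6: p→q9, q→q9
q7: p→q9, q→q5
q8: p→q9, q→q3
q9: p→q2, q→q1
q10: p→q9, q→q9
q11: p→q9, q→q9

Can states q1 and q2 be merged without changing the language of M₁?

Yes

States {q0,q7} cannot be reached from the start state, so discard them.
P0 = {q9} | {q1,q2,q3,q4,q5,q6,q8,q10,q11}.
Split {q1,q2,q3,q4,q5,q6,q8,q10,q11} by δ(·,p) → {q1,q2,q3,q4,q5} and {q6,q8,q10,q11}.
Refine {q1,q2,q3,q4,q5} on symbol p: members go to different blocks, giving {q1,q2,q4} and {q3,q5}.
On input q, block {q6,q8,q10,q11} splits into {q6,q10,q11} and {q8}.
The partition is now stable with 5 blocks: {q9} | {q1,q2,q4} | {q6,q10,q11} | {q3,q5} | {q8}.
q1 and q2 lie in the same block of the stable partition, so they are equivalent — no string distinguishes them.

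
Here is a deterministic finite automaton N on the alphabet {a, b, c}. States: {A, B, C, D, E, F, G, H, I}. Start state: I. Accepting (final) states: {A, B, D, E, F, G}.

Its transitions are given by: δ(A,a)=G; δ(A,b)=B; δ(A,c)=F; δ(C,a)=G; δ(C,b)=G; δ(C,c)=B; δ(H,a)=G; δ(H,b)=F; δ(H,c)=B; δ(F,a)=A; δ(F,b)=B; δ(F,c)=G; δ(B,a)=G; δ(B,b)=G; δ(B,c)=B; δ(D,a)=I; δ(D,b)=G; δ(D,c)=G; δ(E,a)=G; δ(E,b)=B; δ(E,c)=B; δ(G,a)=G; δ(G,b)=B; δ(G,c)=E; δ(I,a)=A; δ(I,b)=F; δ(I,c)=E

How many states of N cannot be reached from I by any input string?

Starting at I and following transitions, the reachable set is {A, B, E, F, G, I}. That leaves C, D, H unreachable — 3 in total.

3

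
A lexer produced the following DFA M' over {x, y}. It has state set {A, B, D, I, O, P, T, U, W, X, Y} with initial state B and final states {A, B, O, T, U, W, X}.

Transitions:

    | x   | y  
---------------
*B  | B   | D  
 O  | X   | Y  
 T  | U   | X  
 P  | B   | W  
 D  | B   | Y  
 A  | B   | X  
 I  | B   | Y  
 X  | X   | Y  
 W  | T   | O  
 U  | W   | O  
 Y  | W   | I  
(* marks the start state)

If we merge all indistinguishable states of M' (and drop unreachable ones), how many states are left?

5

States {A,P} cannot be reached from the start state, so discard them.
Initial partition by acceptance: {B,O,T,U,W,X} | {D,I,Y}.
Split {B,O,T,U,W,X} by δ(·,y) → {B,O,X} and {T,U,W}.
Refine {D,I,Y} on symbol x: members go to different blocks, giving {D,I} and {Y}.
Refine {B,O,X} on symbol y: members go to different blocks, giving {O,X} and {B}.
No further refinement is possible. Final partition (5 blocks): {O,X} | {D,I} | {T,U,W} | {Y} | {B}.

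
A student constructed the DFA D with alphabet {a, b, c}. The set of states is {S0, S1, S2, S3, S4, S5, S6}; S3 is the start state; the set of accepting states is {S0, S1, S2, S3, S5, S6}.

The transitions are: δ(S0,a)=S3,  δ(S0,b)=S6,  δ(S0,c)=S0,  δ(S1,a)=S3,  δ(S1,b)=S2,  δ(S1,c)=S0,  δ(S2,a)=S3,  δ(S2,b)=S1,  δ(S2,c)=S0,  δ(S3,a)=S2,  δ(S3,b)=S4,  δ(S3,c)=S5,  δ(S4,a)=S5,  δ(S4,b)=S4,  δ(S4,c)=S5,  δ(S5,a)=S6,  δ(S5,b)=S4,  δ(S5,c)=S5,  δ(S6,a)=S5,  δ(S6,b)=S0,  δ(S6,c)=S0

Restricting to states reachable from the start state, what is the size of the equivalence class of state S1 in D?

4

Every state is reachable, so we keep all 7.
Initial partition by acceptance: {S0,S1,S2,S3,S5,S6} | {S4}.
Split {S0,S1,S2,S3,S5,S6} by δ(·,b) → {S0,S1,S2,S6} and {S3,S5}.
The partition is now stable with 3 blocks: {S0,S1,S2,S6} | {S4} | {S3,S5}.
State S1 belongs to the block {S0,S1,S2,S6}, which has 4 states.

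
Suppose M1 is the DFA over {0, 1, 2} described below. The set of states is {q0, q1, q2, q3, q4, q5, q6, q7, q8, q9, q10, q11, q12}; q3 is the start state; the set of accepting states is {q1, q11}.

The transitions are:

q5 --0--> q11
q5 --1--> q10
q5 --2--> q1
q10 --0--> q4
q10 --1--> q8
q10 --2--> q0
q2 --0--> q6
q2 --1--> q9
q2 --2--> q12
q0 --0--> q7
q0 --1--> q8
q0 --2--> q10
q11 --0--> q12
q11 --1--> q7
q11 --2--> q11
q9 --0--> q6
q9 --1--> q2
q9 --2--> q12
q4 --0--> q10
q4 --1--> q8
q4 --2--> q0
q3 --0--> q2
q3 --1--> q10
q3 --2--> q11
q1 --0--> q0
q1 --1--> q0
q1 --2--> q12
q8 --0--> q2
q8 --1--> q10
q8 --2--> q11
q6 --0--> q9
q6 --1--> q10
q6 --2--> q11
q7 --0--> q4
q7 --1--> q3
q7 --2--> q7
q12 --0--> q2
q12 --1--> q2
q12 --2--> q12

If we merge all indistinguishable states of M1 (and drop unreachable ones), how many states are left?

First remove the unreachable states {q1,q5}; 11 states remain.
Initial partition by acceptance: {q11} | {q0,q2,q3,q4,q6,q7,q8,q9,q10,q12}.
On input 2, block {q0,q2,q3,q4,q6,q7,q8,q9,q10,q12} splits into {q0,q2,q4,q7,q9,q10,q12} and {q3,q6,q8}.
Split {q0,q2,q4,q7,q9,q10,q12} by δ(·,0) → {q0,q4,q7,q10,q12} and {q2,q9}.
Refine {q0,q4,q7,q10,q12} on symbol 0: members go to different blocks, giving {q0,q4,q7,q10} and {q12}.
Stable partition: {q11} | {q0,q4,q7,q10} | {q3,q6,q8} | {q2,q9} | {q12} — 5 equivalence classes.

5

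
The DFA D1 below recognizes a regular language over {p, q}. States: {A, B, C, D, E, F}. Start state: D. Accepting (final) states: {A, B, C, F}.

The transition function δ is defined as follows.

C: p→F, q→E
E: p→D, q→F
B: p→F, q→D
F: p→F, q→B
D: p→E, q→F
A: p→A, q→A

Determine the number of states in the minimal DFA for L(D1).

3

Reachable states from the start: {B,D,E,F}. Unreachable: {A,C} — drop them.
P0 = {B,F} | {D,E}.
Refine {B,F} on symbol q: members go to different blocks, giving {B} and {F}.
The partition is now stable with 3 blocks: {B} | {D,E} | {F}.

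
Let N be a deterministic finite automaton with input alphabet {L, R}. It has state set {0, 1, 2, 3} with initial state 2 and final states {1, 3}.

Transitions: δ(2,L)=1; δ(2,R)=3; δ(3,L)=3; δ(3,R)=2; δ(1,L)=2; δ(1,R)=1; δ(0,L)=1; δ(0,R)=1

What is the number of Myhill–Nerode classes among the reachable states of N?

Reachable states from the start: {1,2,3}. Unreachable: {0} — drop them.
Initial partition by acceptance: {1,3} | {2}.
On input L, block {1,3} splits into {1} and {3}.
Stable partition: {1} | {2} | {3} — 3 equivalence classes.

3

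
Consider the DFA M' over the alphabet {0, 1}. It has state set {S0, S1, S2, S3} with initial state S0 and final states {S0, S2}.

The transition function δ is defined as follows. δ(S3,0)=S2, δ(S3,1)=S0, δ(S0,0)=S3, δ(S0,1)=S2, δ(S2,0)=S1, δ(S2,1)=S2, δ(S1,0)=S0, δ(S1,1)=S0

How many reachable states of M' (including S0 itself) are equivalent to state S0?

2

Every state is reachable, so we keep all 4.
Start with accepting vs non-accepting: {S0,S2} | {S1,S3}.
No further refinement is possible. Final partition (2 blocks): {S0,S2} | {S1,S3}.
The equivalence class containing S0 is {S0,S2}, of size 2.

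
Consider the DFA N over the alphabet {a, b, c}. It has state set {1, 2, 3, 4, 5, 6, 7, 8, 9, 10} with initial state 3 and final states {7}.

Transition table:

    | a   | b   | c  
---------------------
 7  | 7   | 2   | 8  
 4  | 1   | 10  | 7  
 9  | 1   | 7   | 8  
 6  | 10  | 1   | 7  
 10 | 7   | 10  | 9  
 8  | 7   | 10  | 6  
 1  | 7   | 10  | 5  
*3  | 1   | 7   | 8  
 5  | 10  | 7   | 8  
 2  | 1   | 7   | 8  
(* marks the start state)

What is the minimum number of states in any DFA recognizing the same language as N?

First remove the unreachable states {4}; 9 states remain.
Initial partition by acceptance: {7} | {1,2,3,5,6,8,9,10}.
On input a, block {1,2,3,5,6,8,9,10} splits into {2,3,5,6,9} and {1,8,10}.
Split {2,3,5,6,9} by δ(·,b) → {2,3,5,9} and {6}.
Split {1,8,10} by δ(·,c) → {1,10} and {8}.
The partition is now stable with 5 blocks: {7} | {2,3,5,9} | {1,10} | {6} | {8}.

5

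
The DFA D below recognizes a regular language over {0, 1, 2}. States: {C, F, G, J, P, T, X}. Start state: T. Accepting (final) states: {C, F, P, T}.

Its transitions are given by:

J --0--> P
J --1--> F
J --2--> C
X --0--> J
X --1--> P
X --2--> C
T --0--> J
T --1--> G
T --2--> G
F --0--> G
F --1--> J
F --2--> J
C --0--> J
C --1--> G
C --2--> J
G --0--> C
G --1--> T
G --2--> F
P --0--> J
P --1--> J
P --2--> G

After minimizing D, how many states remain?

2

Reachable states from the start: {C,F,G,J,P,T}. Unreachable: {X} — drop them.
P0 = {C,F,P,T} | {G,J}.
The partition is now stable with 2 blocks: {C,F,P,T} | {G,J}.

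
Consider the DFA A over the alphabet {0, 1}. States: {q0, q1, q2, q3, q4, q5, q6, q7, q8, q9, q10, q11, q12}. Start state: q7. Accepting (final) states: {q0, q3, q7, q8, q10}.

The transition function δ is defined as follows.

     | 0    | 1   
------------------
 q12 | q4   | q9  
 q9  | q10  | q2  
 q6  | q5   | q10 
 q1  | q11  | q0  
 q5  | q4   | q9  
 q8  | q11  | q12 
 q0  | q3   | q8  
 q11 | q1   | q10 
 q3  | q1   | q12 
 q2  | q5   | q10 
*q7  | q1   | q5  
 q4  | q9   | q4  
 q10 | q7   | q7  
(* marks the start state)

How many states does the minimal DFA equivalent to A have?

7

States {q6} cannot be reached from the start state, so discard them.
Initial partition by acceptance: {q0,q3,q7,q8,q10} | {q1,q2,q4,q5,q9,q11,q12}.
On input 0, block {q0,q3,q7,q8,q10} splits into {q3,q7,q8} and {q0,q10}.
On input 0, block {q1,q2,q4,q5,q9,q11,q12} splits into {q1,q2,q4,q5,q11,q12} and {q9}.
Refine {q1,q2,q4,q5,q11,q12} on symbol 0: members go to different blocks, giving {q1,q2,q5,q11,q12} and {q4}.
Refine {q1,q2,q5,q11,q12} on symbol 0: members go to different blocks, giving {q1,q2,q11} and {q5,q12}.
Split {q1,q2,q11} by δ(·,0) → {q1,q11} and {q2}.
Stable partition: {q3,q7,q8} | {q1,q11} | {q0,q10} | {q9} | {q4} | {q5,q12} | {q2} — 7 equivalence classes.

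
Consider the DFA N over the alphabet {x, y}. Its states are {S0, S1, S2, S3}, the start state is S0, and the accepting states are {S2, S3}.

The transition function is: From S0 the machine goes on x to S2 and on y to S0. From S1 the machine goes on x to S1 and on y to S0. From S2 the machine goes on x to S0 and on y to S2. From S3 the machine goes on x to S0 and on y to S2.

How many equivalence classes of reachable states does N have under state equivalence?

2

First remove the unreachable states {S1,S3}; 2 states remain.
P0 = {S2} | {S0}.
Stable partition: {S2} | {S0} — 2 equivalence classes.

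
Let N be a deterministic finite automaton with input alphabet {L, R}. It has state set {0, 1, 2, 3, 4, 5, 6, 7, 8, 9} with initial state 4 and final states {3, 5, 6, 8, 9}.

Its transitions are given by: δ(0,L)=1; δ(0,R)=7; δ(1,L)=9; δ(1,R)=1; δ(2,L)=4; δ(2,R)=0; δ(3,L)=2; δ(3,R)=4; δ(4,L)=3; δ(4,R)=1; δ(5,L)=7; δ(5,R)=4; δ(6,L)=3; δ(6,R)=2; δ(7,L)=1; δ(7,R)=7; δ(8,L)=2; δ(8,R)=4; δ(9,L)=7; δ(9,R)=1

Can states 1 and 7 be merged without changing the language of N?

No

First remove the unreachable states {5,6,8}; 7 states remain.
Start with accepting vs non-accepting: {3,9} | {0,1,2,4,7}.
On input L, block {0,1,2,4,7} splits into {0,2,7} and {1,4}.
Stable partition: {3,9} | {0,2,7} | {1,4} — 3 equivalence classes.
1 and 7 end up in different blocks, so they are distinguishable. For instance, the string 'L' is accepted from only 1.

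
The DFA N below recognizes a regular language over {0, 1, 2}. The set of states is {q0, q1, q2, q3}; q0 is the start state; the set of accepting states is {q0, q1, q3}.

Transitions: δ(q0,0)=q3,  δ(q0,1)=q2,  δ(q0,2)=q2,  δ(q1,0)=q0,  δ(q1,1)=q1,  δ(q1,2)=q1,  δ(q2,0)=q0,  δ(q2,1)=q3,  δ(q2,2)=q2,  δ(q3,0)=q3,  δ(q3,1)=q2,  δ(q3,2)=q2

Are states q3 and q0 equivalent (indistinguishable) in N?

Yes

States {q1} cannot be reached from the start state, so discard them.
P0 = {q0,q3} | {q2}.
No further refinement is possible. Final partition (2 blocks): {q0,q3} | {q2}.
q3 and q0 lie in the same block of the stable partition, so they are equivalent — no string distinguishes them.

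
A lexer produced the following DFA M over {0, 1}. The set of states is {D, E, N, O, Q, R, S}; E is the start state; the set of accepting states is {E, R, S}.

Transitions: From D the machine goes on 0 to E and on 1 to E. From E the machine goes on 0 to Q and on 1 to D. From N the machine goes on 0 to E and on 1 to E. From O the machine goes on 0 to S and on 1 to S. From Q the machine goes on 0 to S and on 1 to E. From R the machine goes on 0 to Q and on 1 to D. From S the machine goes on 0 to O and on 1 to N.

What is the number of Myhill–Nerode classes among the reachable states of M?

2

Reachable states from the start: {D,E,N,O,Q,S}. Unreachable: {R} — drop them.
Initial partition by acceptance: {E,S} | {D,N,O,Q}.
No further refinement is possible. Final partition (2 blocks): {E,S} | {D,N,O,Q}.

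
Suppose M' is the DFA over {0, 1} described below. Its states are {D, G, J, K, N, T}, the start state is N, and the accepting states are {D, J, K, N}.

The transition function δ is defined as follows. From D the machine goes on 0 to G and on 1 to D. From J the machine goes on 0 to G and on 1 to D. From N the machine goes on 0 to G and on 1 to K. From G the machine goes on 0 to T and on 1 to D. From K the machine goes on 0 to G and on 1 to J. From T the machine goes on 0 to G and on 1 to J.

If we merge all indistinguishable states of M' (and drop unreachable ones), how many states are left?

2

P0 = {D,J,K,N} | {G,T}.
Stable partition: {D,J,K,N} | {G,T} — 2 equivalence classes.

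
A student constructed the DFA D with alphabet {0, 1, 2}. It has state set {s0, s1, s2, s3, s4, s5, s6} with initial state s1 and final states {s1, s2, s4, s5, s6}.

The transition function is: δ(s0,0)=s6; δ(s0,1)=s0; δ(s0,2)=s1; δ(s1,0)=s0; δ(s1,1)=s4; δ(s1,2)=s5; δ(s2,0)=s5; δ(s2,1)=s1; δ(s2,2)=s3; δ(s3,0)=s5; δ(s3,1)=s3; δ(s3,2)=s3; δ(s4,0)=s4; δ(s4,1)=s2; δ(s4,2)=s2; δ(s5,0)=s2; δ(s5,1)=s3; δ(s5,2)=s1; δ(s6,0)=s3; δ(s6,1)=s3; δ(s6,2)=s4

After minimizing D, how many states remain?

7

Every state is reachable, so we keep all 7.
P0 = {s1,s2,s4,s5,s6} | {s0,s3}.
On input 0, block {s1,s2,s4,s5,s6} splits into {s2,s4,s5} and {s1,s6}.
On input 1, block {s2,s4,s5} splits into {s2} and {s4} and {s5}.
Split {s0,s3} by δ(·,0) → {s0} and {s3}.
Refine {s1,s6} on symbol 0: members go to different blocks, giving {s1} and {s6}.
No further refinement is possible. Final partition (7 blocks): {s2} | {s0} | {s1} | {s4} | {s5} | {s3} | {s6}.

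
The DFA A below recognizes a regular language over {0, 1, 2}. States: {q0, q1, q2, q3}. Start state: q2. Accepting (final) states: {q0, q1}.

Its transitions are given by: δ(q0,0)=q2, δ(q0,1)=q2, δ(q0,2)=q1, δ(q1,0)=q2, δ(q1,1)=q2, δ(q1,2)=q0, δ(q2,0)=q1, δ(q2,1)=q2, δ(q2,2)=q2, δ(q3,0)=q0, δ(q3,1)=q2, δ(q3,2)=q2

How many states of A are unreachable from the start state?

1

BFS from q2 reaches {q0, q1, q2}; the 1 state(s) q3 are never visited.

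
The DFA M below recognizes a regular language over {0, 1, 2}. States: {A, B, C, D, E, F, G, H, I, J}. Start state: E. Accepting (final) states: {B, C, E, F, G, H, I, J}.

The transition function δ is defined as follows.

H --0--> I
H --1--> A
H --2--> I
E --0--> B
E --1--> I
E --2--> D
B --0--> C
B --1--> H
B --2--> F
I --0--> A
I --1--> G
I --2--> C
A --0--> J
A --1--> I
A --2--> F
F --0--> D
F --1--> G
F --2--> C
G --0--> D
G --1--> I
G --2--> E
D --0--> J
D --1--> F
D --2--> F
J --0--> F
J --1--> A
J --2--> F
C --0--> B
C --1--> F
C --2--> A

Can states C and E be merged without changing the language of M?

Start with accepting vs non-accepting: {B,C,E,F,G,H,I,J} | {A,D}.
Split {B,C,E,F,G,H,I,J} by δ(·,0) → {B,C,E,H,J} and {F,G,I}.
On input 0, block {B,C,E,H,J} splits into {B,C,E} and {H,J}.
On input 1, block {B,C,E} splits into {C,E} and {B}.
No further refinement is possible. Final partition (5 blocks): {C,E} | {A,D} | {F,G,I} | {H,J} | {B}.
C and E lie in the same block of the stable partition, so they are equivalent — no string distinguishes them.

Yes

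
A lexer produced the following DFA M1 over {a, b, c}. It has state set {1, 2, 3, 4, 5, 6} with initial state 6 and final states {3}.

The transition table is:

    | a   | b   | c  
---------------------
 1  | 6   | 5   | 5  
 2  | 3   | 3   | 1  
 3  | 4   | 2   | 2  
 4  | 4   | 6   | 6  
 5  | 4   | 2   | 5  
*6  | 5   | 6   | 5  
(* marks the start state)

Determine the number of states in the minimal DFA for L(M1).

All states are reachable from the start state.
Start with accepting vs non-accepting: {3} | {1,2,4,5,6}.
On input a, block {1,2,4,5,6} splits into {1,4,5,6} and {2}.
Refine {1,4,5,6} on symbol b: members go to different blocks, giving {1,4,6} and {5}.
Split {1,4,6} by δ(·,a) → {1,4} and {6}.
On input a, block {1,4} splits into {1} and {4}.
The partition is now stable with 6 blocks: {3} | {1} | {2} | {5} | {6} | {4}.

6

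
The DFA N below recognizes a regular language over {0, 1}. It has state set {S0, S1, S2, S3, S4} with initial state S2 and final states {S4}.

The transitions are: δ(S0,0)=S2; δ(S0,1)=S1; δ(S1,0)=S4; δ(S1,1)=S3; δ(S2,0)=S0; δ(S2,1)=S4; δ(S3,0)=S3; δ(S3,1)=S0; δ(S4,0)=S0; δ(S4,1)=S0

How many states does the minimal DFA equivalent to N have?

5

Every state is reachable, so we keep all 5.
Initial partition by acceptance: {S4} | {S0,S1,S2,S3}.
Split {S0,S1,S2,S3} by δ(·,0) → {S0,S2,S3} and {S1}.
On input 1, block {S0,S2,S3} splits into {S0} and {S2} and {S3}.
No further refinement is possible. Final partition (5 blocks): {S4} | {S0} | {S1} | {S2} | {S3}.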